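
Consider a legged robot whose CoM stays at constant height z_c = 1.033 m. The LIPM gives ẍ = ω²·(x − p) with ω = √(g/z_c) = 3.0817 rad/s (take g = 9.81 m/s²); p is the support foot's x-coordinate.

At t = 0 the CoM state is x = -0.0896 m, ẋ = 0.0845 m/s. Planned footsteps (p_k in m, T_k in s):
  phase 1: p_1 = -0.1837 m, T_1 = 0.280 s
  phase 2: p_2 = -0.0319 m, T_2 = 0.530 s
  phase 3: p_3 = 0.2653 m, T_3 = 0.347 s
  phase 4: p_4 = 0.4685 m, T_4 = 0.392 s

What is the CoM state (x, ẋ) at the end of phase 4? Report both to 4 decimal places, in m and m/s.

phase 1: p=-0.1837, T=0.280, ωT=0.862876, cosh=1.395957, sinh=0.974010; start (x,ẋ)=(-0.089600, 0.084500) → end (x,ẋ)=(-0.025633, 0.400410)
phase 2: p=-0.0319, T=0.530, ωT=1.633301, cosh=2.658017, sinh=2.462733; start (x,ẋ)=(-0.025633, 0.400410) → end (x,ẋ)=(0.304744, 1.111857)
phase 3: p=0.2653, T=0.347, ωT=1.069350, cosh=1.628358, sinh=1.285127; start (x,ẋ)=(0.304744, 1.111857) → end (x,ẋ)=(0.793194, 1.966713)
phase 4: p=0.4685, T=0.392, ωT=1.208026, cosh=1.822830, sinh=1.524043; start (x,ẋ)=(0.793194, 1.966713) → end (x,ẋ)=(2.032992, 5.109953)

x = 2.0330, ẋ = 5.1100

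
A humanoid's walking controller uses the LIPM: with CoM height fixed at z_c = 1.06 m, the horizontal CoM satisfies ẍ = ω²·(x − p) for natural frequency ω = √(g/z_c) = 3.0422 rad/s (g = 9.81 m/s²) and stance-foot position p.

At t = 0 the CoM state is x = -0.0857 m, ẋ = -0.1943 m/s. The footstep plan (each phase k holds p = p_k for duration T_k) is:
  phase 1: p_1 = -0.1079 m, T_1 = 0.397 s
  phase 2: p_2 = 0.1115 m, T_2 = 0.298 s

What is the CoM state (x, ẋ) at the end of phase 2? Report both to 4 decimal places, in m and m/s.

x = -0.3718, ẋ = -1.2323

phase 1: p=-0.1079, T=0.397, ωT=1.207753, cosh=1.822414, sinh=1.523546; start (x,ẋ)=(-0.085700, -0.194300) → end (x,ẋ)=(-0.164749, -0.251200)
phase 2: p=0.1115, T=0.298, ωT=0.906576, cosh=1.439867, sinh=1.035962; start (x,ẋ)=(-0.164749, -0.251200) → end (x,ẋ)=(-0.371803, -1.232320)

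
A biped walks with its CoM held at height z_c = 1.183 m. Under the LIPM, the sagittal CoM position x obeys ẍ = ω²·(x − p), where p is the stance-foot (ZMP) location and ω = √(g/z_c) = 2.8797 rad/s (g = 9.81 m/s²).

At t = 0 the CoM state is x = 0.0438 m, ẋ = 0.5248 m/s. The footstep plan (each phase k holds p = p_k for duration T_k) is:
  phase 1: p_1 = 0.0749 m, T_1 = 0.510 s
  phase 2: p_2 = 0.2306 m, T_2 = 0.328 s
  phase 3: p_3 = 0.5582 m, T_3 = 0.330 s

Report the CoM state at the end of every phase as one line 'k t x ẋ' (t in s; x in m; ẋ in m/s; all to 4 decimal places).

phase 1: p=0.0749, T=0.510, ωT=1.468647, cosh=2.286796, sinh=2.056559; start (x,ẋ)=(0.043800, 0.524800) → end (x,ẋ)=(0.378570, 1.015928)
phase 2: p=0.2306, T=0.328, ωT=0.944542, cosh=1.480246, sinh=1.091388; start (x,ẋ)=(0.378570, 1.015928) → end (x,ẋ)=(0.834663, 1.968875)
phase 3: p=0.5582, T=0.330, ωT=0.950301, cosh=1.486556, sinh=1.099932; start (x,ẋ)=(0.834663, 1.968875) → end (x,ẋ)=(1.721210, 3.802532)

1 0.5100 0.3786 1.0159
2 0.8380 0.8347 1.9689
3 1.1680 1.7212 3.8025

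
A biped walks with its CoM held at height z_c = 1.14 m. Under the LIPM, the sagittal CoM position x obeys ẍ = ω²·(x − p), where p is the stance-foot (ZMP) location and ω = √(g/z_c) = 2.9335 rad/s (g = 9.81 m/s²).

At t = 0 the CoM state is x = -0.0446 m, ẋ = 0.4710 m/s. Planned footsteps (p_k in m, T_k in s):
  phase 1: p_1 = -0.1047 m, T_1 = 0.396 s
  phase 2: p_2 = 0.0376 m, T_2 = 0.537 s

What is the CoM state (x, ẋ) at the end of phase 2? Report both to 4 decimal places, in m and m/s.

phase 1: p=-0.1047, T=0.396, ωT=1.161666, cosh=1.754108, sinh=1.441144; start (x,ẋ)=(-0.044600, 0.471000) → end (x,ẋ)=(0.232111, 1.080263)
phase 2: p=0.0376, T=0.537, ωT=1.575290, cosh=2.519544, sinh=2.312596; start (x,ẋ)=(0.232111, 1.080263) → end (x,ẋ)=(1.379293, 4.041332)

x = 1.3793, ẋ = 4.0413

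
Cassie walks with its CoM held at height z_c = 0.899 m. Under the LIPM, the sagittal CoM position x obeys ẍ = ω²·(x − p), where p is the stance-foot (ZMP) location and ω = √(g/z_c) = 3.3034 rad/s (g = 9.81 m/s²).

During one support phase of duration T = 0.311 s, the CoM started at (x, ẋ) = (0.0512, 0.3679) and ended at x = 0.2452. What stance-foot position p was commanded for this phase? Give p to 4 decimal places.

p = -0.0502

ωT = 3.3034·0.311 = 1.027357; cosh(ωT) = 1.575813, sinh(ωT) = 1.217861
x(T) = p + (x₀−p)·cosh(ωT) + (ẋ₀/ω)·sinh(ωT) ⇒ p·(1 − cosh) = x(T) − x₀·cosh − (ẋ₀/ω)·sinh
numerator   = 0.2452 − (0.0512)·1.575813 − (0.3679/3.3034)·1.217861 = 0.028885
denominator = 1 − 1.575813 = -0.575813
p = 0.028885 / -0.575813 = -0.0502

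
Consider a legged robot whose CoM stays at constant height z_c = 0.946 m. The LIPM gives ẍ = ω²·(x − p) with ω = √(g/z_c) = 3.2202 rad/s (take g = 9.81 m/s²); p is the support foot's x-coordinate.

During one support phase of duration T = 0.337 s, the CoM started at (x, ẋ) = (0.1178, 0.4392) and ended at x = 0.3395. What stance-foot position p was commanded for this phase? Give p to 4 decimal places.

ωT = 3.2202·0.337 = 1.085207; cosh(ωT) = 1.648943, sinh(ωT) = 1.311111
x(T) = p + (x₀−p)·cosh(ωT) + (ẋ₀/ω)·sinh(ωT) ⇒ p·(1 − cosh) = x(T) − x₀·cosh − (ẋ₀/ω)·sinh
numerator   = 0.3395 − (0.1178)·1.648943 − (0.4392/3.2202)·1.311111 = -0.033567
denominator = 1 − 1.648943 = -0.648943
p = -0.033567 / -0.648943 = 0.0517

p = 0.0517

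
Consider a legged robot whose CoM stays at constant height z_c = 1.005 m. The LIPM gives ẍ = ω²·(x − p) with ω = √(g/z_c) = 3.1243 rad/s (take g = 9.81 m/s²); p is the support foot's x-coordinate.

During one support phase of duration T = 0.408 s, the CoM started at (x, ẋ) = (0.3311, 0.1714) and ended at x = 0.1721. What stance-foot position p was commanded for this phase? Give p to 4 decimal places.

p = 0.5998

ωT = 3.1243·0.408 = 1.274714; cosh(ωT) = 1.928595, sinh(ωT) = 1.649084
x(T) = p + (x₀−p)·cosh(ωT) + (ẋ₀/ω)·sinh(ωT) ⇒ p·(1 − cosh) = x(T) − x₀·cosh − (ẋ₀/ω)·sinh
numerator   = 0.1721 − (0.3311)·1.928595 − (0.1714/3.1243)·1.649084 = -0.556927
denominator = 1 − 1.928595 = -0.928595
p = -0.556927 / -0.928595 = 0.5998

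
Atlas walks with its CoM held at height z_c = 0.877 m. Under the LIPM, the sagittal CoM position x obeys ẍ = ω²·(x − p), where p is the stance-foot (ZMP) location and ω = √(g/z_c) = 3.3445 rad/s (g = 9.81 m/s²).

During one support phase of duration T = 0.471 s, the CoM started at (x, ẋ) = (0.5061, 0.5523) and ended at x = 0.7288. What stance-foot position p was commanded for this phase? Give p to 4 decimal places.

p = 0.6109

ωT = 3.3445·0.471 = 1.575260; cosh(ωT) = 2.519475, sinh(ωT) = 2.312521
x(T) = p + (x₀−p)·cosh(ωT) + (ẋ₀/ω)·sinh(ωT) ⇒ p·(1 − cosh) = x(T) − x₀·cosh − (ẋ₀/ω)·sinh
numerator   = 0.7288 − (0.5061)·2.519475 − (0.5523/3.3445)·2.312521 = -0.928188
denominator = 1 − 2.519475 = -1.519475
p = -0.928188 / -1.519475 = 0.6109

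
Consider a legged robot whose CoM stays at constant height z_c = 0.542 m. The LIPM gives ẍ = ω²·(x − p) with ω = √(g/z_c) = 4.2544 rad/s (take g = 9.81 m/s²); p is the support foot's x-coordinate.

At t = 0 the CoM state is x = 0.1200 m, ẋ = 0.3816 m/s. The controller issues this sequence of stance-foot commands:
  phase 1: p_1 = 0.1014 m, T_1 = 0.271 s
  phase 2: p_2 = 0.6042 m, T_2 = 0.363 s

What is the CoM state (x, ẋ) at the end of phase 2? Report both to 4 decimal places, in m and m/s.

x = 0.1739, ẋ = -1.3538

phase 1: p=0.1014, T=0.271, ωT=1.152942, cosh=1.741603, sinh=1.425896; start (x,ẋ)=(0.120000, 0.381600) → end (x,ẋ)=(0.261690, 0.777429)
phase 2: p=0.6042, T=0.363, ωT=1.544347, cosh=2.449182, sinh=2.235731; start (x,ẋ)=(0.261690, 0.777429) → end (x,ẋ)=(0.173878, -1.353782)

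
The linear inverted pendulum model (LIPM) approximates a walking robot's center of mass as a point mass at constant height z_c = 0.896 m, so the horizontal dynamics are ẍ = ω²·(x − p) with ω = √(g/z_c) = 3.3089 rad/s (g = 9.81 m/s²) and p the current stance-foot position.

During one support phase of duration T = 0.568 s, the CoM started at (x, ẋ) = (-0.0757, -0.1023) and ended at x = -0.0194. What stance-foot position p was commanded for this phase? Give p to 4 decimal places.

p = -0.1417

ωT = 3.3089·0.568 = 1.879455; cosh(ωT) = 3.351304, sinh(ωT) = 3.198631
x(T) = p + (x₀−p)·cosh(ωT) + (ẋ₀/ω)·sinh(ωT) ⇒ p·(1 − cosh) = x(T) − x₀·cosh − (ẋ₀/ω)·sinh
numerator   = -0.0194 − (-0.0757)·3.351304 − (-0.1023/3.3089)·3.198631 = 0.333185
denominator = 1 − 3.351304 = -2.351304
p = 0.333185 / -2.351304 = -0.1417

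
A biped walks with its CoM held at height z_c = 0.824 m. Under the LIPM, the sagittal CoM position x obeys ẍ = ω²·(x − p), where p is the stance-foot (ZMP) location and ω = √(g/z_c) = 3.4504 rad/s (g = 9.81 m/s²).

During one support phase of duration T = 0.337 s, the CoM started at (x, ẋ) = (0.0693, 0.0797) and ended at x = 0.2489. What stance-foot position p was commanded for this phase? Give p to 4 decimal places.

ωT = 3.4504·0.337 = 1.162785; cosh(ωT) = 1.755722, sinh(ωT) = 1.443107
x(T) = p + (x₀−p)·cosh(ωT) + (ẋ₀/ω)·sinh(ωT) ⇒ p·(1 − cosh) = x(T) − x₀·cosh − (ẋ₀/ω)·sinh
numerator   = 0.2489 − (0.0693)·1.755722 − (0.0797/3.4504)·1.443107 = 0.093894
denominator = 1 − 1.755722 = -0.755722
p = 0.093894 / -0.755722 = -0.1242

p = -0.1242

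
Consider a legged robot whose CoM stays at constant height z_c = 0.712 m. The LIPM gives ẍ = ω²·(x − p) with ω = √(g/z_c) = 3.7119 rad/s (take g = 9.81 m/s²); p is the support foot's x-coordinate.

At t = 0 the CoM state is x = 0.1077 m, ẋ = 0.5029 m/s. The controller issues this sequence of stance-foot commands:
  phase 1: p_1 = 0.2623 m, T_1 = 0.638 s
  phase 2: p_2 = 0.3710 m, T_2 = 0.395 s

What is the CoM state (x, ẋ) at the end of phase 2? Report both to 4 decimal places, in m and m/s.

phase 1: p=0.2623, T=0.638, ωT=2.368192, cosh=5.385860, sinh=5.292211; start (x,ẋ)=(0.107700, 0.502900) → end (x,ẋ)=(0.146651, -0.328437)
phase 2: p=0.3710, T=0.395, ωT=1.466201, cosh=2.281771, sinh=2.050970; start (x,ẋ)=(0.146651, -0.328437) → end (x,ẋ)=(-0.322387, -2.457384)

x = -0.3224, ẋ = -2.4574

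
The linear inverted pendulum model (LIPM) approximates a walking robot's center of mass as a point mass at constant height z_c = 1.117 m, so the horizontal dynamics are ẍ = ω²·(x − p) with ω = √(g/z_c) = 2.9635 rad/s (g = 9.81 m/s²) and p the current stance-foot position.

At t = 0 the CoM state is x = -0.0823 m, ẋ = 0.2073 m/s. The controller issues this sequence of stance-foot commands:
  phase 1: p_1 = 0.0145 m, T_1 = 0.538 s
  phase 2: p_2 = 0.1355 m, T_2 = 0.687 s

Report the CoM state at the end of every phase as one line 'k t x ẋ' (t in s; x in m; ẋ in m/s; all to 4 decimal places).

phase 1: p=0.0145, T=0.538, ωT=1.594363, cosh=2.564114, sinh=2.361076; start (x,ẋ)=(-0.082300, 0.207300) → end (x,ẋ)=(-0.068546, -0.145774)
phase 2: p=0.1355, T=0.687, ωT=2.035925, cosh=3.894945, sinh=3.764385; start (x,ẋ)=(-0.068546, -0.145774) → end (x,ẋ)=(-0.844418, -2.844072)

1 0.5380 -0.0685 -0.1458
2 1.2250 -0.8444 -2.8441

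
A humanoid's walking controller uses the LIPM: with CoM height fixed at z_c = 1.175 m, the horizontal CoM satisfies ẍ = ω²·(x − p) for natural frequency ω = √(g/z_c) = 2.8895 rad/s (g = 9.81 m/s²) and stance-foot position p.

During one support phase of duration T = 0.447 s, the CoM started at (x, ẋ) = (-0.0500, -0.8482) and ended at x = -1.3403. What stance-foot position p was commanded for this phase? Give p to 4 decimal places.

p = 0.7826

ωT = 2.8895·0.447 = 1.291607; cosh(ωT) = 1.956728, sinh(ωT) = 1.681899
x(T) = p + (x₀−p)·cosh(ωT) + (ẋ₀/ω)·sinh(ωT) ⇒ p·(1 − cosh) = x(T) − x₀·cosh − (ẋ₀/ω)·sinh
numerator   = -1.3403 − (-0.0500)·1.956728 − (-0.8482/2.8895)·1.681899 = -0.748749
denominator = 1 − 1.956728 = -0.956728
p = -0.748749 / -0.956728 = 0.7826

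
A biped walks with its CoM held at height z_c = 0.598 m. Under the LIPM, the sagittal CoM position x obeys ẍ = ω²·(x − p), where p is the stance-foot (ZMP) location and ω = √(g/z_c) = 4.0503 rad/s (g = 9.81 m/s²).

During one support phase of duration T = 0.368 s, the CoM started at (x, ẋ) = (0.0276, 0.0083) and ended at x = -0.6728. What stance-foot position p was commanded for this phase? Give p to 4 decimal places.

p = 0.5565

ωT = 4.0503·0.368 = 1.490510; cosh(ωT) = 2.332309, sinh(ωT) = 2.107052
x(T) = p + (x₀−p)·cosh(ωT) + (ẋ₀/ω)·sinh(ωT) ⇒ p·(1 − cosh) = x(T) − x₀·cosh − (ẋ₀/ω)·sinh
numerator   = -0.6728 − (0.0276)·2.332309 − (0.0083/4.0503)·2.107052 = -0.741490
denominator = 1 − 2.332309 = -1.332309
p = -0.741490 / -1.332309 = 0.5565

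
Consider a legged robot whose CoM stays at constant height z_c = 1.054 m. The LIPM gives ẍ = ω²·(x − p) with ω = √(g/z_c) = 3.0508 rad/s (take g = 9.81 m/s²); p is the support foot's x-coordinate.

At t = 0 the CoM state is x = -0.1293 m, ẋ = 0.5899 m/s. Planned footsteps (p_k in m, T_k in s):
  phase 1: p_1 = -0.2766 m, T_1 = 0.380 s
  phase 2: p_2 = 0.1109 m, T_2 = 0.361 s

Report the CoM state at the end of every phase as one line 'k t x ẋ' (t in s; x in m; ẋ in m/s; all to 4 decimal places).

phase 1: p=-0.2766, T=0.380, ωT=1.159304, cosh=1.750709, sinh=1.437005; start (x,ẋ)=(-0.129300, 0.589900) → end (x,ẋ)=(0.259137, 1.678509)
phase 2: p=0.1109, T=0.361, ωT=1.101339, cosh=1.670308, sinh=1.337882; start (x,ẋ)=(0.259137, 1.678509) → end (x,ẋ)=(1.094587, 3.408674)

1 0.3800 0.2591 1.6785
2 0.7410 1.0946 3.4087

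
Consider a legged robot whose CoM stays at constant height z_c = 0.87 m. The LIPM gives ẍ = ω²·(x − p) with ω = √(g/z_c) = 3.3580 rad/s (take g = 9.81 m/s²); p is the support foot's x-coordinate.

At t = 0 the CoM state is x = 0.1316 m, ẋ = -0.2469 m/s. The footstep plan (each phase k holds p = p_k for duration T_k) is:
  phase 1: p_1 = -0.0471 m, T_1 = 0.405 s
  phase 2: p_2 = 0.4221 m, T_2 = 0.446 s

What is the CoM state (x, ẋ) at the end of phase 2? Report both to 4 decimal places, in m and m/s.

phase 1: p=-0.0471, T=0.405, ωT=1.359990, cosh=2.076409, sinh=1.819745; start (x,ẋ)=(0.131600, -0.246900) → end (x,ẋ)=(0.190156, 0.579318)
phase 2: p=0.4221, T=0.446, ωT=1.497668, cosh=2.347451, sinh=2.123799; start (x,ẋ)=(0.190156, 0.579318) → end (x,ẋ)=(0.244018, -0.294241)

x = 0.2440, ẋ = -0.2942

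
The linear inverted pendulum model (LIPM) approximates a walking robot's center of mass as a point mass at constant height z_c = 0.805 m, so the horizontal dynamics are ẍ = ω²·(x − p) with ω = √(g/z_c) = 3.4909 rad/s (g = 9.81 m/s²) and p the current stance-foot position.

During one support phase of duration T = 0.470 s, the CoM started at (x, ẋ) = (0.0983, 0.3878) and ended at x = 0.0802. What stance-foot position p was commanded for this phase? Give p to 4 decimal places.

ωT = 3.4909·0.470 = 1.640723; cosh(ωT) = 2.676369, sinh(ωT) = 2.482529
x(T) = p + (x₀−p)·cosh(ωT) + (ẋ₀/ω)·sinh(ωT) ⇒ p·(1 − cosh) = x(T) − x₀·cosh − (ẋ₀/ω)·sinh
numerator   = 0.0802 − (0.0983)·2.676369 − (0.3878/3.4909)·2.482529 = -0.458668
denominator = 1 − 2.676369 = -1.676369
p = -0.458668 / -1.676369 = 0.2736

p = 0.2736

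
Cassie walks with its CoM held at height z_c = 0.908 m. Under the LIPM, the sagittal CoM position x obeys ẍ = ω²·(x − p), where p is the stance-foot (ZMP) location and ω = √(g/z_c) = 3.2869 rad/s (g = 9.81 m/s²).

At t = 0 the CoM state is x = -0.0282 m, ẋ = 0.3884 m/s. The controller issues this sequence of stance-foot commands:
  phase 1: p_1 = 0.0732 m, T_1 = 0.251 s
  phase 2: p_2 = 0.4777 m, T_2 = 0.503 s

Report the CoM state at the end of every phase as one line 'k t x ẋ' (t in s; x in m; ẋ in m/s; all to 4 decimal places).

1 0.2510 0.0442 0.2210
2 0.7540 -0.5269 -2.9870

phase 1: p=0.0732, T=0.251, ωT=0.825012, cosh=1.360069, sinh=0.921839; start (x,ẋ)=(-0.028200, 0.388400) → end (x,ẋ)=(0.044219, 0.221009)
phase 2: p=0.4777, T=0.503, ωT=1.653311, cosh=2.707831, sinh=2.516416; start (x,ẋ)=(0.044219, 0.221009) → end (x,ẋ)=(-0.526891, -2.986954)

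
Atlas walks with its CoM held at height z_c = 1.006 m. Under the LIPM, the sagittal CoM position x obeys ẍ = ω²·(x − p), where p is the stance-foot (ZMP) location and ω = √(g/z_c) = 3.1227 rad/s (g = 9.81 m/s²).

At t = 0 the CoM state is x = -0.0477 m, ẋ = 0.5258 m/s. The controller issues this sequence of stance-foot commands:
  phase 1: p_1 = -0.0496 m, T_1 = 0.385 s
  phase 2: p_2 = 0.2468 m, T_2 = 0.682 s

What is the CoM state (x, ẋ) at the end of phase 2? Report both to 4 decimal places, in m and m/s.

phase 1: p=-0.0496, T=0.385, ωT=1.202240, cosh=1.814041, sinh=1.513520; start (x,ẋ)=(-0.047700, 0.525800) → end (x,ẋ)=(0.208693, 0.962802)
phase 2: p=0.2468, T=0.682, ωT=2.129681, cosh=4.265531, sinh=4.146656; start (x,ẋ)=(0.208693, 0.962802) → end (x,ẋ)=(1.362766, 3.613426)

x = 1.3628, ẋ = 3.6134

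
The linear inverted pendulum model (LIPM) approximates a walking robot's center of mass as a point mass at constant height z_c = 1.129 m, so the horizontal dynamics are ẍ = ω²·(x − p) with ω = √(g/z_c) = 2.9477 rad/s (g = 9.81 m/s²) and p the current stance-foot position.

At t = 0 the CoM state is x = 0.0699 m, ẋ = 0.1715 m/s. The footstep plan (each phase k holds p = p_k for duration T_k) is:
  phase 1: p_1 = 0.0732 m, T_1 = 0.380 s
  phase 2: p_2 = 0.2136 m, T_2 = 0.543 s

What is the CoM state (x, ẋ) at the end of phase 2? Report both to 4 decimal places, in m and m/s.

x = 0.2664, ẋ = 0.2510

phase 1: p=0.0732, T=0.380, ωT=1.120126, cosh=1.695740, sinh=1.369501; start (x,ẋ)=(0.069900, 0.171500) → end (x,ẋ)=(0.147283, 0.277498)
phase 2: p=0.2136, T=0.543, ωT=1.600601, cosh=2.578893, sinh=2.377118; start (x,ẋ)=(0.147283, 0.277498) → end (x,ẋ)=(0.266358, 0.250951)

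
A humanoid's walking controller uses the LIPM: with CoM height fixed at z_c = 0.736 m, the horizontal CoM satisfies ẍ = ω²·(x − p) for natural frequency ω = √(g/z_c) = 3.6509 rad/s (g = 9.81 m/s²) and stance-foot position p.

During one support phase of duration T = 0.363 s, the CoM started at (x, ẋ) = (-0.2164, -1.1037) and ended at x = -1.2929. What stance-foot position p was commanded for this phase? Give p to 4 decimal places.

ωT = 3.6509·0.363 = 1.325277; cosh(ωT) = 2.014478, sinh(ωT) = 1.748749
x(T) = p + (x₀−p)·cosh(ωT) + (ẋ₀/ω)·sinh(ωT) ⇒ p·(1 − cosh) = x(T) − x₀·cosh − (ẋ₀/ω)·sinh
numerator   = -1.2929 − (-0.2164)·2.014478 − (-1.1037/3.6509)·1.748749 = -0.328305
denominator = 1 − 2.014478 = -1.014478
p = -0.328305 / -1.014478 = 0.3236

p = 0.3236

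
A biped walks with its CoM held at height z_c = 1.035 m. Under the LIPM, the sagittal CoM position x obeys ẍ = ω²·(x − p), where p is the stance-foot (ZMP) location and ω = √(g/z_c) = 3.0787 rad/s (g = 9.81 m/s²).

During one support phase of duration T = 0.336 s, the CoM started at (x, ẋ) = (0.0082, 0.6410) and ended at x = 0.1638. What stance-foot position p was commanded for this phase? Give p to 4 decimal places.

ωT = 3.0787·0.336 = 1.034443; cosh(ωT) = 1.584482, sinh(ωT) = 1.229057
x(T) = p + (x₀−p)·cosh(ωT) + (ẋ₀/ω)·sinh(ωT) ⇒ p·(1 − cosh) = x(T) − x₀·cosh − (ẋ₀/ω)·sinh
numerator   = 0.1638 − (0.0082)·1.584482 − (0.6410/3.0787)·1.229057 = -0.105088
denominator = 1 − 1.584482 = -0.584482
p = -0.105088 / -0.584482 = 0.1798

p = 0.1798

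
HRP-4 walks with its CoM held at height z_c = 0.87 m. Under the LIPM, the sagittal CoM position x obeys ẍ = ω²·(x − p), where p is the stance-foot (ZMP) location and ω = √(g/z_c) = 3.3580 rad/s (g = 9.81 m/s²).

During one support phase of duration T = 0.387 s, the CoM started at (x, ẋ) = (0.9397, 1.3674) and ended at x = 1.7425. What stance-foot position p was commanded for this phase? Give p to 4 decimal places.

ωT = 3.3580·0.387 = 1.299546; cosh(ωT) = 1.970143, sinh(ωT) = 1.697488
x(T) = p + (x₀−p)·cosh(ωT) + (ẋ₀/ω)·sinh(ωT) ⇒ p·(1 − cosh) = x(T) − x₀·cosh − (ẋ₀/ω)·sinh
numerator   = 1.7425 − (0.9397)·1.970143 − (1.3674/3.3580)·1.697488 = -0.800072
denominator = 1 − 1.970143 = -0.970143
p = -0.800072 / -0.970143 = 0.8247

p = 0.8247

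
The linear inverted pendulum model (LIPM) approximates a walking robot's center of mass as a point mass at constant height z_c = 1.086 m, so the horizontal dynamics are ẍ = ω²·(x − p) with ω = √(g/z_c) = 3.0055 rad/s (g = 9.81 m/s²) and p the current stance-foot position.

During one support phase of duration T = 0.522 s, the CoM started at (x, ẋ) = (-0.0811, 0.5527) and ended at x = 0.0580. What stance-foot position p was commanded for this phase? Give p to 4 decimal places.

ωT = 3.0055·0.522 = 1.568871; cosh(ωT) = 2.504752, sinh(ωT) = 2.296472
x(T) = p + (x₀−p)·cosh(ωT) + (ẋ₀/ω)·sinh(ωT) ⇒ p·(1 − cosh) = x(T) − x₀·cosh − (ẋ₀/ω)·sinh
numerator   = 0.0580 − (-0.0811)·2.504752 − (0.5527/3.0055)·2.296472 = -0.161177
denominator = 1 − 2.504752 = -1.504752
p = -0.161177 / -1.504752 = 0.1071

p = 0.1071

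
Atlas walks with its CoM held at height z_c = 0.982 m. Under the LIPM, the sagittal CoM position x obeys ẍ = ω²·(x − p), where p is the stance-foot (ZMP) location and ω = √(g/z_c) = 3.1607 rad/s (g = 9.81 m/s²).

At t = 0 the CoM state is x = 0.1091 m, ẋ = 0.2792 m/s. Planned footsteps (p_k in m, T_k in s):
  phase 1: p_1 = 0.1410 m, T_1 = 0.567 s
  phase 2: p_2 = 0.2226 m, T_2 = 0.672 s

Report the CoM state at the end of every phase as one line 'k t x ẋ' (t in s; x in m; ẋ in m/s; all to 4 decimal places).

1 0.5670 0.3003 0.5670
2 1.2390 1.2919 3.4181

phase 1: p=0.1410, T=0.567, ωT=1.792117, cosh=3.084376, sinh=2.917769; start (x,ẋ)=(0.109100, 0.279200) → end (x,ẋ)=(0.300349, 0.566970)
phase 2: p=0.2226, T=0.672, ωT=2.123990, cosh=4.242001, sinh=4.122447; start (x,ẋ)=(0.300349, 0.566970) → end (x,ẋ)=(1.291901, 3.418144)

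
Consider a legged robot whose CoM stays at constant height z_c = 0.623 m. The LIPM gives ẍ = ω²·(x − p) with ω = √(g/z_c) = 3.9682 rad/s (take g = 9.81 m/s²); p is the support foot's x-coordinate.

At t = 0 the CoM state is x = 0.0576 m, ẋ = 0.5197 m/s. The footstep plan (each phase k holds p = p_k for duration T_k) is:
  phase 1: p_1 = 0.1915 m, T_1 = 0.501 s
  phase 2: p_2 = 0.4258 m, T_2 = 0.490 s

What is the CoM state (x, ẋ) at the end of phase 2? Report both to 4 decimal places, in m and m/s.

phase 1: p=0.1915, T=0.501, ωT=1.988068, cosh=3.719188, sinh=3.582228; start (x,ẋ)=(0.057600, 0.519700) → end (x,ẋ)=(0.162651, 0.029474)
phase 2: p=0.4258, T=0.490, ωT=1.944418, cosh=3.566317, sinh=3.423246; start (x,ẋ)=(0.162651, 0.029474) → end (x,ẋ)=(-0.487245, -3.469530)

x = -0.4872, ẋ = -3.4695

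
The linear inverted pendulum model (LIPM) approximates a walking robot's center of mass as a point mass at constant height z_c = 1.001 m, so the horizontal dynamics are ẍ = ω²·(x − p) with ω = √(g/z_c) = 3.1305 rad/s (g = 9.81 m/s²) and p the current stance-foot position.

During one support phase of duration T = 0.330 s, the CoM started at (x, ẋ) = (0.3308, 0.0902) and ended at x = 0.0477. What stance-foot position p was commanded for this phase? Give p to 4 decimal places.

ωT = 3.1305·0.330 = 1.033065; cosh(ωT) = 1.582789, sinh(ωT) = 1.226875
x(T) = p + (x₀−p)·cosh(ωT) + (ẋ₀/ω)·sinh(ωT) ⇒ p·(1 − cosh) = x(T) − x₀·cosh − (ẋ₀/ω)·sinh
numerator   = 0.0477 − (0.3308)·1.582789 − (0.0902/3.1305)·1.226875 = -0.511237
denominator = 1 − 1.582789 = -0.582789
p = -0.511237 / -0.582789 = 0.8772

p = 0.8772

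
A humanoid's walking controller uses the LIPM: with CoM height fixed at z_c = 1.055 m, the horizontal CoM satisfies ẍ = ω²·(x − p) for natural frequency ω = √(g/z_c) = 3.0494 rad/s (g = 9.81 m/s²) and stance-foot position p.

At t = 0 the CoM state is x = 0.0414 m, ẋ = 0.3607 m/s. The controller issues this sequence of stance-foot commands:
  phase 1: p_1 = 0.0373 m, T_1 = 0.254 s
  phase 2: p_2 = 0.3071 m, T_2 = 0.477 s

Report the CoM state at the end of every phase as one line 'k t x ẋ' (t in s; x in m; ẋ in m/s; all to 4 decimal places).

phase 1: p=0.0373, T=0.254, ωT=0.774548, cosh=1.315261, sinh=0.854349; start (x,ẋ)=(0.041400, 0.360700) → end (x,ẋ)=(0.143750, 0.485096)
phase 2: p=0.3071, T=0.477, ωT=1.454564, cosh=2.258059, sinh=2.024556; start (x,ẋ)=(0.143750, 0.485096) → end (x,ẋ)=(0.260310, 0.086903)

1 0.2540 0.1437 0.4851
2 0.7310 0.2603 0.0869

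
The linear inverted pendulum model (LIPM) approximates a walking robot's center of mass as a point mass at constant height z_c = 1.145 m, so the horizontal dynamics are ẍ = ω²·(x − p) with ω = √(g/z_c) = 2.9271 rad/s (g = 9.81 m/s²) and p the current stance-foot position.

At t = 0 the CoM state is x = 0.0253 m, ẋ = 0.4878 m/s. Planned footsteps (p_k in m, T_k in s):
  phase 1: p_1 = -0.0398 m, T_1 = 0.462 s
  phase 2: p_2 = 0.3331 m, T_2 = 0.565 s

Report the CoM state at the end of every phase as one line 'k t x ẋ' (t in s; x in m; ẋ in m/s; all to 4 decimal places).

1 0.4620 0.3951 1.3498
2 1.0270 1.6621 4.1136

phase 1: p=-0.0398, T=0.462, ωT=1.352320, cosh=2.062513, sinh=1.803873; start (x,ẋ)=(0.025300, 0.487800) → end (x,ẋ)=(0.395084, 1.349829)
phase 2: p=0.3331, T=0.565, ωT=1.653811, cosh=2.709092, sinh=2.517772; start (x,ẋ)=(0.395084, 1.349829) → end (x,ẋ)=(1.662089, 4.113622)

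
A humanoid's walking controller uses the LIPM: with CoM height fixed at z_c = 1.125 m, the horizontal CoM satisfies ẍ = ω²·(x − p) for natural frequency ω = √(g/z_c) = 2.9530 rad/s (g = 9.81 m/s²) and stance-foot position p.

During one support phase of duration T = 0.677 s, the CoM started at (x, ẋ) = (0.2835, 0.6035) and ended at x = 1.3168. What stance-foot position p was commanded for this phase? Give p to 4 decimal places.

p = 0.1774

ωT = 2.9530·0.677 = 1.999181; cosh(ωT) = 3.759227, sinh(ωT) = 3.623780
x(T) = p + (x₀−p)·cosh(ωT) + (ẋ₀/ω)·sinh(ωT) ⇒ p·(1 − cosh) = x(T) − x₀·cosh − (ẋ₀/ω)·sinh
numerator   = 1.3168 − (0.2835)·3.759227 − (0.6035/2.9530)·3.623780 = -0.489527
denominator = 1 − 3.759227 = -2.759227
p = -0.489527 / -2.759227 = 0.1774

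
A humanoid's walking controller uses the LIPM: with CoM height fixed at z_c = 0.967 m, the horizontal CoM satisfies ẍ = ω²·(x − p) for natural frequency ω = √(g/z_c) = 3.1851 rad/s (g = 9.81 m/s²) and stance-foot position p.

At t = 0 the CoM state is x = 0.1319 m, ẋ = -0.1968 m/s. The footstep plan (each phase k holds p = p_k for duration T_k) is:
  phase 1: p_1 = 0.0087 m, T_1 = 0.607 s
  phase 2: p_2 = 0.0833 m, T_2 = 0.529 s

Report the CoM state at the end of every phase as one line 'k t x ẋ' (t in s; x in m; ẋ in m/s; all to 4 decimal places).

1 0.6070 0.2343 0.6335
2 1.1360 1.0223 3.0189

phase 1: p=0.0087, T=0.607, ωT=1.933356, cosh=3.528665, sinh=3.384003; start (x,ẋ)=(0.131900, -0.196800) → end (x,ẋ)=(0.234342, 0.633456)
phase 2: p=0.0833, T=0.529, ωT=1.684918, cosh=2.788734, sinh=2.603274; start (x,ẋ)=(0.234342, 0.633456) → end (x,ẋ)=(1.022257, 3.018932)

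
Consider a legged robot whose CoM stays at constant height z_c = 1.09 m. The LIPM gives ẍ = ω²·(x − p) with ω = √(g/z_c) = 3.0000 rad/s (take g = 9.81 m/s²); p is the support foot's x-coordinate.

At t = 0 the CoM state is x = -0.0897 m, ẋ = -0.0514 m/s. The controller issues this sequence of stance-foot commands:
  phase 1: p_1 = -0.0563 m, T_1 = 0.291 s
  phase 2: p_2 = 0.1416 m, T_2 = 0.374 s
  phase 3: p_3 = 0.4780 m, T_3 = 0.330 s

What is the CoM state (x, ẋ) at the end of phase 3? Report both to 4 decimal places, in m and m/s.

phase 1: p=-0.0563, T=0.291, ωT=0.873000, cosh=1.405889, sinh=0.988193; start (x,ẋ)=(-0.089700, -0.051400) → end (x,ẋ)=(-0.120188, -0.171280)
phase 2: p=0.1416, T=0.374, ωT=1.122000, cosh=1.698309, sinh=1.372681; start (x,ẋ)=(-0.120188, -0.171280) → end (x,ẋ)=(-0.381367, -1.368939)
phase 3: p=0.4780, T=0.330, ωT=0.990000, cosh=1.531406, sinh=1.159829; start (x,ẋ)=(-0.381367, -1.368939) → end (x,ẋ)=(-1.367285, -5.086558)

x = -1.3673, ẋ = -5.0866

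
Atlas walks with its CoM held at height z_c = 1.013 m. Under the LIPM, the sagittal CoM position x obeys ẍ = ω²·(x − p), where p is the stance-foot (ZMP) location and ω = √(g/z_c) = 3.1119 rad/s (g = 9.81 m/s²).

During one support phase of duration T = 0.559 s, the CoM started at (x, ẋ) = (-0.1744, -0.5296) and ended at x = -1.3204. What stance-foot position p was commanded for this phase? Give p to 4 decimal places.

ωT = 3.1119·0.559 = 1.739552; cosh(ωT) = 2.935196, sinh(ωT) = 2.759597
x(T) = p + (x₀−p)·cosh(ωT) + (ẋ₀/ω)·sinh(ωT) ⇒ p·(1 − cosh) = x(T) − x₀·cosh − (ẋ₀/ω)·sinh
numerator   = -1.3204 − (-0.1744)·2.935196 − (-0.5296/3.1119)·2.759597 = -0.338859
denominator = 1 − 2.935196 = -1.935196
p = -0.338859 / -1.935196 = 0.1751

p = 0.1751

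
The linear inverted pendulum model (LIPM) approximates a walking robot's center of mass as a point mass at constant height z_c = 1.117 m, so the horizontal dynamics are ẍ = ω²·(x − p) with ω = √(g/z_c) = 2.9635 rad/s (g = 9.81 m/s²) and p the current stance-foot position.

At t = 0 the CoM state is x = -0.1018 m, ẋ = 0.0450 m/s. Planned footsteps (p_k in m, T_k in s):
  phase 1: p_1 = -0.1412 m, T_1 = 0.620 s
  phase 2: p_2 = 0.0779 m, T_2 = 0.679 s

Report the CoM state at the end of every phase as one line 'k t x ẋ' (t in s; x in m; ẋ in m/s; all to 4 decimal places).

1 0.6200 0.0321 0.5022
2 1.2990 0.5261 1.4136

phase 1: p=-0.1412, T=0.620, ωT=1.837370, cosh=3.219618, sinh=3.060382; start (x,ẋ)=(-0.101800, 0.045000) → end (x,ẋ)=(0.032124, 0.502219)
phase 2: p=0.0779, T=0.679, ωT=2.012217, cosh=3.806785, sinh=3.673093; start (x,ẋ)=(0.032124, 0.502219) → end (x,ẋ)=(0.526113, 1.413559)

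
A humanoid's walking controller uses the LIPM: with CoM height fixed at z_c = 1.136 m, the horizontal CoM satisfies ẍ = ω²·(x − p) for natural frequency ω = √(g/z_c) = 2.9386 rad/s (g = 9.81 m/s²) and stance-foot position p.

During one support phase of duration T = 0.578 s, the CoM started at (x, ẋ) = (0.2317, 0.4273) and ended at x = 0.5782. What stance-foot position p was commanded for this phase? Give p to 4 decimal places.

p = 0.2523

ωT = 2.9386·0.578 = 1.698511; cosh(ωT) = 2.824379, sinh(ωT) = 2.641423
x(T) = p + (x₀−p)·cosh(ωT) + (ẋ₀/ω)·sinh(ωT) ⇒ p·(1 − cosh) = x(T) − x₀·cosh − (ẋ₀/ω)·sinh
numerator   = 0.5782 − (0.2317)·2.824379 − (0.4273/2.9386)·2.641423 = -0.460296
denominator = 1 − 2.824379 = -1.824379
p = -0.460296 / -1.824379 = 0.2523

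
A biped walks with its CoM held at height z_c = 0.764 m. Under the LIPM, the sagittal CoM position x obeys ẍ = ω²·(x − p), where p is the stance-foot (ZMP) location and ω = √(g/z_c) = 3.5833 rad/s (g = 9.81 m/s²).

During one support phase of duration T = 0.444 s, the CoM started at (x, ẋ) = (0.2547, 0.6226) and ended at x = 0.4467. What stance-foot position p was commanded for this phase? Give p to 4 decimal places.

p = 0.3940

ωT = 3.5833·0.444 = 1.590985; cosh(ωT) = 2.556154, sinh(ωT) = 2.352429
x(T) = p + (x₀−p)·cosh(ωT) + (ẋ₀/ω)·sinh(ωT) ⇒ p·(1 − cosh) = x(T) − x₀·cosh − (ẋ₀/ω)·sinh
numerator   = 0.4467 − (0.2547)·2.556154 − (0.6226/3.5833)·2.352429 = -0.613088
denominator = 1 − 2.556154 = -1.556154
p = -0.613088 / -1.556154 = 0.3940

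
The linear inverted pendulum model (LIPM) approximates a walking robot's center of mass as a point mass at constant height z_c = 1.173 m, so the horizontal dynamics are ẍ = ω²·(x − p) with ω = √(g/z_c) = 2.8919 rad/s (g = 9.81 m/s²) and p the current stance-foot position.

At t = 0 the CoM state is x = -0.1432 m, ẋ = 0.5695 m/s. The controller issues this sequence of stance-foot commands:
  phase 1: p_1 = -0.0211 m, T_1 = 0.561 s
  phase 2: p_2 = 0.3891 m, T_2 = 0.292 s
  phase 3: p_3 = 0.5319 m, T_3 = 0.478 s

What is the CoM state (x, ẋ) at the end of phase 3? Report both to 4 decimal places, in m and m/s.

phase 1: p=-0.0211, T=0.561, ωT=1.622356, cosh=2.631221, sinh=2.433788; start (x,ẋ)=(-0.143200, 0.569500) → end (x,ẋ)=(0.136912, 0.639107)
phase 2: p=0.3891, T=0.292, ωT=0.844435, cosh=1.378231, sinh=0.948431; start (x,ẋ)=(0.136912, 0.639107) → end (x,ẋ)=(0.251129, 0.189145)
phase 3: p=0.5319, T=0.478, ωT=1.382328, cosh=2.117580, sinh=1.866587; start (x,ẋ)=(0.251129, 0.189145) → end (x,ẋ)=(0.059430, -1.115065)

x = 0.0594, ẋ = -1.1151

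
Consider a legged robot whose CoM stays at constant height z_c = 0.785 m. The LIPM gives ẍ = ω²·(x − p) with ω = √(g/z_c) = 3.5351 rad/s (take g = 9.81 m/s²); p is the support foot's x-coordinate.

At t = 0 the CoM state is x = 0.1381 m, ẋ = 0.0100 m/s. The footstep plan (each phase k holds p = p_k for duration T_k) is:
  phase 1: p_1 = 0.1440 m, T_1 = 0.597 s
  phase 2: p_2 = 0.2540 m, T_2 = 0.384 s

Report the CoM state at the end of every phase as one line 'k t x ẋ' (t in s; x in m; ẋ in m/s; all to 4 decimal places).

phase 1: p=0.1440, T=0.597, ωT=2.110455, cosh=4.186588, sinh=4.065405; start (x,ẋ)=(0.138100, 0.010000) → end (x,ẋ)=(0.130799, -0.042927)
phase 2: p=0.2540, T=0.384, ωT=1.357478, cosh=2.071845, sinh=1.814536; start (x,ẋ)=(0.130799, -0.042927) → end (x,ẋ)=(-0.023287, -0.879217)

1 0.5970 0.1308 -0.0429
2 0.9810 -0.0233 -0.8792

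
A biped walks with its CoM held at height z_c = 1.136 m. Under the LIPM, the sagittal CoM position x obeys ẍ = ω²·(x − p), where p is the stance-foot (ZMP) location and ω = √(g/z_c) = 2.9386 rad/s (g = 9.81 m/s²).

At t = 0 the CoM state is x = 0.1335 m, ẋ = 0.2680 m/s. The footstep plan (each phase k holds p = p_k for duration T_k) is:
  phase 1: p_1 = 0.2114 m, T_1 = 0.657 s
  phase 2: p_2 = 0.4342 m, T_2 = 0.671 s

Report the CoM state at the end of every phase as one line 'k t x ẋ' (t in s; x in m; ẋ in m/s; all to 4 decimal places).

phase 1: p=0.2114, T=0.657, ωT=1.930660, cosh=3.519556, sinh=3.374504; start (x,ẋ)=(0.133500, 0.268000) → end (x,ẋ)=(0.244981, 0.170760)
phase 2: p=0.4342, T=0.671, ωT=1.971801, cosh=3.661403, sinh=3.522197; start (x,ẋ)=(0.244981, 0.170760) → end (x,ẋ)=(-0.053935, -1.333258)

1 0.6570 0.2450 0.1708
2 1.3280 -0.0539 -1.3333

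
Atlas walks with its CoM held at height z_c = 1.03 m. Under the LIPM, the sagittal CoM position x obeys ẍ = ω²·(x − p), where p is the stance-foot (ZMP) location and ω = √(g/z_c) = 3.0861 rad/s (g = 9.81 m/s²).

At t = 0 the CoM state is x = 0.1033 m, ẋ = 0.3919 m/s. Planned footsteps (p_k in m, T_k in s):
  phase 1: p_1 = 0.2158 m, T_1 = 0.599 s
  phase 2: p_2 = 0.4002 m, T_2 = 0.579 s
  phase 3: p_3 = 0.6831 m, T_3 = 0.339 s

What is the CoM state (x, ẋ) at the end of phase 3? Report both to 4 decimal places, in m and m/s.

phase 1: p=0.2158, T=0.599, ωT=1.848574, cosh=3.254109, sinh=3.096647; start (x,ẋ)=(0.103300, 0.391900) → end (x,ẋ)=(0.242952, 0.200172)
phase 2: p=0.4002, T=0.579, ωT=1.786852, cosh=3.069057, sinh=2.901570; start (x,ẋ)=(0.242952, 0.200172) → end (x,ẋ)=(0.105800, -0.793743)
phase 3: p=0.6831, T=0.339, ωT=1.046188, cosh=1.599026, sinh=1.247752; start (x,ẋ)=(0.105800, -0.793743) → end (x,ẋ)=(-0.560938, -3.492216)

x = -0.5609, ẋ = -3.4922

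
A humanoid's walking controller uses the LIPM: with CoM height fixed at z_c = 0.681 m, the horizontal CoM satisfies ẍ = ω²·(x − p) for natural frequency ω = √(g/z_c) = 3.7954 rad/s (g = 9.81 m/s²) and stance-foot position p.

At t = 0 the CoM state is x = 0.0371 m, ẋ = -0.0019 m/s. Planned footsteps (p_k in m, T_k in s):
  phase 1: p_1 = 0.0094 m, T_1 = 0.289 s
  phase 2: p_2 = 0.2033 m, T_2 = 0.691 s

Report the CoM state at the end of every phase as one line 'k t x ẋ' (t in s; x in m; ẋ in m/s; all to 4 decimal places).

1 0.2890 0.0548 0.1367
2 0.9800 -0.5777 -2.9133

phase 1: p=0.0094, T=0.289, ωT=1.096871, cosh=1.664347, sinh=1.330433; start (x,ẋ)=(0.037100, -0.001900) → end (x,ẋ)=(0.054836, 0.136710)
phase 2: p=0.2033, T=0.691, ωT=2.622621, cosh=6.922195, sinh=6.849583; start (x,ẋ)=(0.054836, 0.136710) → end (x,ẋ)=(-0.577673, -2.913264)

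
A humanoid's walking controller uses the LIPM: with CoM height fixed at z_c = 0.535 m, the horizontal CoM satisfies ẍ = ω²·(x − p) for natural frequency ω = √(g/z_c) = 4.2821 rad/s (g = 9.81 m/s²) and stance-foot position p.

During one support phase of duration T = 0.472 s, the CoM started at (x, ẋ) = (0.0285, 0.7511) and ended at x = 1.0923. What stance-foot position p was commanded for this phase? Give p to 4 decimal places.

ωT = 4.2821·0.472 = 2.021151; cosh(ωT) = 3.839755, sinh(ωT) = 3.707253
x(T) = p + (x₀−p)·cosh(ωT) + (ẋ₀/ω)·sinh(ωT) ⇒ p·(1 − cosh) = x(T) − x₀·cosh − (ẋ₀/ω)·sinh
numerator   = 1.0923 − (0.0285)·3.839755 − (0.7511/4.2821)·3.707253 = 0.332598
denominator = 1 − 3.839755 = -2.839755
p = 0.332598 / -2.839755 = -0.1171

p = -0.1171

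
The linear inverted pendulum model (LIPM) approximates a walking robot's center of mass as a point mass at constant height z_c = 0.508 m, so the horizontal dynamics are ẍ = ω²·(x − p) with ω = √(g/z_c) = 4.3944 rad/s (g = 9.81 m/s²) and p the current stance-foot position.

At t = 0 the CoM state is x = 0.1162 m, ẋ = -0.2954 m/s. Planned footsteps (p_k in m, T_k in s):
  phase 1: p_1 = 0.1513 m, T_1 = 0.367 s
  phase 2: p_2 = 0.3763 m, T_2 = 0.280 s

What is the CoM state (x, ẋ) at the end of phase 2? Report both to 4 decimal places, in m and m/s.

x = -0.9191, ẋ = -5.4120

phase 1: p=0.1513, T=0.367, ωT=1.612745, cosh=2.607951, sinh=2.408611; start (x,ẋ)=(0.116200, -0.295400) → end (x,ẋ)=(-0.102151, -1.141901)
phase 2: p=0.3763, T=0.280, ωT=1.230432, cosh=1.857437, sinh=1.565271; start (x,ẋ)=(-0.102151, -1.141901) → end (x,ẋ)=(-0.919133, -5.411996)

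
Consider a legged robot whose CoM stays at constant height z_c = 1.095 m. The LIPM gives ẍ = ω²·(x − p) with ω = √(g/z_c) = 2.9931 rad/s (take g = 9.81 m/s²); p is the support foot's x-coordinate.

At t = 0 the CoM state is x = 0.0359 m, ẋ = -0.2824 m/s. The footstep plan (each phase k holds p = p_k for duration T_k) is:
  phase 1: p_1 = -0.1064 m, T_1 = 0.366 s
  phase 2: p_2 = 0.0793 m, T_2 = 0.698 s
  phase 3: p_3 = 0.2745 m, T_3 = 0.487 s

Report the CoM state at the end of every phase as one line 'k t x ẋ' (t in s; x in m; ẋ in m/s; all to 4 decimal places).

phase 1: p=-0.1064, T=0.366, ωT=1.095475, cosh=1.662491, sinh=1.328110; start (x,ẋ)=(0.035900, -0.282400) → end (x,ẋ)=(0.004865, 0.096179)
phase 2: p=0.0793, T=0.698, ωT=2.089184, cosh=4.101054, sinh=3.977265; start (x,ẋ)=(0.004865, 0.096179) → end (x,ẋ)=(-0.098159, -0.491668)
phase 3: p=0.2745, T=0.487, ωT=1.457640, cosh=2.264297, sinh=2.031512; start (x,ẋ)=(-0.098159, -0.491668) → end (x,ẋ)=(-0.903022, -3.379243)

1 0.3660 0.0049 0.0962
2 1.0640 -0.0982 -0.4917
3 1.5510 -0.9030 -3.3792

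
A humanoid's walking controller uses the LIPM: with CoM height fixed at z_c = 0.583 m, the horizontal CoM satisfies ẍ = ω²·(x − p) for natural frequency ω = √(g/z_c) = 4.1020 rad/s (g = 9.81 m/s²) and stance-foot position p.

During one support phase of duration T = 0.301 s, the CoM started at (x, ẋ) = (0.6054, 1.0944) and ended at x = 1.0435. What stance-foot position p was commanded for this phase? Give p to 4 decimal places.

ωT = 4.1020·0.301 = 1.234702; cosh(ωT) = 1.864138, sinh(ωT) = 1.573216
x(T) = p + (x₀−p)·cosh(ωT) + (ẋ₀/ω)·sinh(ωT) ⇒ p·(1 − cosh) = x(T) − x₀·cosh − (ẋ₀/ω)·sinh
numerator   = 1.0435 − (0.6054)·1.864138 − (1.0944/4.1020)·1.573216 = -0.504778
denominator = 1 − 1.864138 = -0.864138
p = -0.504778 / -0.864138 = 0.5841

p = 0.5841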